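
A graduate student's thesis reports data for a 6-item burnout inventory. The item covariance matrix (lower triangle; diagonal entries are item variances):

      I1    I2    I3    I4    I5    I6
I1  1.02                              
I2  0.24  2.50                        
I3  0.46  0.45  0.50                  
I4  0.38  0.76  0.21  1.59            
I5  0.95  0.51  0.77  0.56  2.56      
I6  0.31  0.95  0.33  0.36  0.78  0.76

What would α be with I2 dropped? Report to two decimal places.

α = 0.77

Remaining items: I1, I3, I4, I5, I6 (k = 5).
sum of item variances = 1.02 + 0.50 + 1.59 + 2.56 + 0.76 = 6.43
total variance = 6.43 + 2 × 5.11 = 16.65
α (item deleted) = (5/4)·(1 − 6.43/16.65) = 0.77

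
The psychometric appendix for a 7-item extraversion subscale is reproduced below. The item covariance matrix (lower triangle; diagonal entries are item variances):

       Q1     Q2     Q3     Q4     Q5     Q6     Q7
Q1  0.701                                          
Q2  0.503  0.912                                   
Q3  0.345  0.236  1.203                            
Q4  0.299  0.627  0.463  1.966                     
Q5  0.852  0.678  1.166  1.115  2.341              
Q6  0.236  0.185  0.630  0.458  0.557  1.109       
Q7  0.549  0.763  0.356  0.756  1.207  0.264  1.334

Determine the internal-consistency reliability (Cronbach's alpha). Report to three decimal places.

α = 0.839

Σσᵢ² = 0.701 + 0.912 + 1.203 + 1.966 + 2.341 + 1.109 + 1.334 = 9.566
Sum of the distinct covariances = 12.245
total variance = 9.566 + 2 × 12.245 = 34.056
α = (k/(k−1))·(1 − Σσᵢ²/total variance) = (7/6)·(1 − 9.566/34.056) = 0.839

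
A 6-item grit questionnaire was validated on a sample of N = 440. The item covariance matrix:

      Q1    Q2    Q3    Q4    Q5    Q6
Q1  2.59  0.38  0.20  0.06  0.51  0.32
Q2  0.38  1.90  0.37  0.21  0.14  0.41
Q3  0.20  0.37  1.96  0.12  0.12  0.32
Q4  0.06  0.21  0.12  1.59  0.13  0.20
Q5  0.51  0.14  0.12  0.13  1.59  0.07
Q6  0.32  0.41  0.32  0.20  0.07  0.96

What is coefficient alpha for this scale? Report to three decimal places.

α = 0.482

Σσ²ᵢ = 2.59 + 1.90 + 1.96 + 1.59 + 1.59 + 0.96 = 10.59
Σ_{i<j} σ_ij = 3.56
total variance = 10.59 + 2 × 3.56 = 17.71
α = (k/(k−1))·(1 − Σσ²ᵢ/total variance) = (6/5)·(1 − 10.59/17.71) = 0.482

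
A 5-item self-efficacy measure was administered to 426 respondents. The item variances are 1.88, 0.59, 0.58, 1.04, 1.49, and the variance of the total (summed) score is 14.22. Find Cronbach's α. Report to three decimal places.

sum of item variances = 1.88 + 0.59 + 0.58 + 1.04 + 1.49 = 5.58
α = (k/(k−1))·(1 − sum of item variances/Var(T)) = (5/4)·(1 − 5.58/14.22) = 0.759

Cronbach's α = 0.759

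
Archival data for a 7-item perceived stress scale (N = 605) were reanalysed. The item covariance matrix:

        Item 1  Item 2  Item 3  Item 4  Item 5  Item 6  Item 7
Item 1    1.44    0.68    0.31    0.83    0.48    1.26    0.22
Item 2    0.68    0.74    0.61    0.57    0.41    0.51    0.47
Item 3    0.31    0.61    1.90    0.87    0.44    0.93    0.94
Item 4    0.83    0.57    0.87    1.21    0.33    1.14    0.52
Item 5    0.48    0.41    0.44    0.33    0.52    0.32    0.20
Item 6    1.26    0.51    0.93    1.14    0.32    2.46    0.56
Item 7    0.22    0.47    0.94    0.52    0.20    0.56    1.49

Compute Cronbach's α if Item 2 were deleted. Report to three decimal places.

Remaining items: Item 1, Item 3, Item 4, Item 5, Item 6, Item 7 (k = 6).
Σσ²ᵢ = 1.44 + 1.90 + 1.21 + 0.52 + 2.46 + 1.49 = 9.02
total variance = 9.02 + 2 × 9.35 = 27.72
α (item deleted) = (6/5)·(1 − 9.02/27.72) = 0.810

Cronbach's α = 0.810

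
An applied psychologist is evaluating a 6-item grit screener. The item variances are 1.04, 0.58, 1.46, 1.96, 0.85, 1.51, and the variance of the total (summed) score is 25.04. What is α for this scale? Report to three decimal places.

α = 0.845

Σσᵢ² = 1.04 + 0.58 + 1.46 + 1.96 + 0.85 + 1.51 = 7.40
α = (k/(k−1))·(1 − Σσᵢ²/σ²_total) = (6/5)·(1 − 7.40/25.04) = 0.845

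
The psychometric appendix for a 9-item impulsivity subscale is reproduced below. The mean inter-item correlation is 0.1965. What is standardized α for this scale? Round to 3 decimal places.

standardized α = 0.688

Standardized α = k·r̄ / (1 + (k−1)·r̄) = 9 × 0.1965 / (1 + 8 × 0.1965)
  = 1.7685 / 2.5720 = 0.688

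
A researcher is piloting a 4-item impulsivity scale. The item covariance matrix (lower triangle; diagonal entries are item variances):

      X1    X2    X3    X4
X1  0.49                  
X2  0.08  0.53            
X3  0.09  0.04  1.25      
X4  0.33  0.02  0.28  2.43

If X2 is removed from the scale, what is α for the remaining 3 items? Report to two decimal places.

α = 0.38

Remaining items: X1, X3, X4 (k = 3).
Σσ²ᵢ = 0.49 + 1.25 + 2.43 = 4.17
total variance = 4.17 + 2 × 0.70 = 5.57
α (item deleted) = (3/2)·(1 − 4.17/5.57) = 0.38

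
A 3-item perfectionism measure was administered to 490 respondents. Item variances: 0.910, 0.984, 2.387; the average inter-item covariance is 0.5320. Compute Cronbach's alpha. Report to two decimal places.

Cronbach's alpha = 0.64

Σσᵢ² = 0.910 + 0.984 + 2.387 = 4.281
Sum of the 3 distinct covariances = 3 × 0.5320 = 1.5960
Var(T) = Σσᵢ² + 2·Σcov = 4.281 + 2 × 1.5960 = 7.4730
α = (3/2)·(1 − 4.281/7.4730) = 0.64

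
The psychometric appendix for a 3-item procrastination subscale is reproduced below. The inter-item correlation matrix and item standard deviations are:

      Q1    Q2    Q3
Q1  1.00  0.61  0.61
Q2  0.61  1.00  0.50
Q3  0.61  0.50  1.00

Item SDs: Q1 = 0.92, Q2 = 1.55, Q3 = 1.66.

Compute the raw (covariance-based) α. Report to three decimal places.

Σσ²ᵢ = 0.92² + 1.55² + 1.66² = 6.0045
Covariances σ_ij = r_ij · s_i · s_j:
  σ(Q1,Q2) = 0.61 × 0.92 × 1.55 = 0.8699
  σ(Q1,Q3) = 0.61 × 0.92 × 1.66 = 0.9316
  σ(Q2,Q3) = 0.50 × 1.55 × 1.66 = 1.2865
σ²_T = Σσ²ᵢ + 2·Σσ_ij = 6.0045 + 2 × 3.0880 = 12.1805
α = (3/2)·(1 − 6.0045/12.1805) = 0.761

α = 0.761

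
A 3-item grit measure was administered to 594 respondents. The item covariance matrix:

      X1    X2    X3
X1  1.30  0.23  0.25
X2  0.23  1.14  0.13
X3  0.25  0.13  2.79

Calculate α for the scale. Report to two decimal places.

α = 0.28

ΣVar(i) = 1.30 + 1.14 + 2.79 = 5.23
Sum of off-diagonal covariances = 0.61
total variance = 5.23 + 2 × 0.61 = 6.45
α = (k/(k−1))·(1 − ΣVar(i)/total variance) = (3/2)·(1 − 5.23/6.45) = 0.28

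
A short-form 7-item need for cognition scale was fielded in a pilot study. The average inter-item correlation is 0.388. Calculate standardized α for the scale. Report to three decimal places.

Standardized α = k·r̄ / (1 + (k−1)·r̄) = 7 × 0.388 / (1 + 6 × 0.388)
  = 2.7160 / 3.3280 = 0.816

standardized α = 0.816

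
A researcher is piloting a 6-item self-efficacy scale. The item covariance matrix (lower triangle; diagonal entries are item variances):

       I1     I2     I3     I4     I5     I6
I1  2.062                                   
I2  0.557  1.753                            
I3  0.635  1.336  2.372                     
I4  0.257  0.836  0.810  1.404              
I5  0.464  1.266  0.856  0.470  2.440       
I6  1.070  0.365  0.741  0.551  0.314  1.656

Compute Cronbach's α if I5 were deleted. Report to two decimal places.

α = 0.76

Remaining items: I1, I2, I3, I4, I6 (k = 5).
ΣVar(i) = 2.062 + 1.753 + 2.372 + 1.404 + 1.656 = 9.247
Var(T) = 9.247 + 2 × 7.158 = 23.563
α (item deleted) = (5/4)·(1 − 9.247/23.563) = 0.76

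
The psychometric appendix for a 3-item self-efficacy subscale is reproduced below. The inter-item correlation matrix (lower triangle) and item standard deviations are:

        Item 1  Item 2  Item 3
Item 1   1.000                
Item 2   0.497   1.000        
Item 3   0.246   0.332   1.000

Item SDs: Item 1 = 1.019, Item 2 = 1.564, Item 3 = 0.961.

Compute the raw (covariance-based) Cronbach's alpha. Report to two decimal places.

Σσ²ᵢ = 1.019² + 1.564² + 0.961² = 4.4080
Covariances σ_ij = r_ij · s_i · s_j:
  σ(Item 1,Item 2) = 0.497 × 1.019 × 1.564 = 0.7921
  σ(Item 1,Item 3) = 0.246 × 1.019 × 0.961 = 0.2409
  σ(Item 2,Item 3) = 0.332 × 1.564 × 0.961 = 0.4990
σ²_T = Σσ²ᵢ + 2·Σσ_ij = 4.4080 + 2 × 1.5320 = 7.4720
α = (3/2)·(1 − 4.4080/7.4720) = 0.62

Cronbach's alpha = 0.62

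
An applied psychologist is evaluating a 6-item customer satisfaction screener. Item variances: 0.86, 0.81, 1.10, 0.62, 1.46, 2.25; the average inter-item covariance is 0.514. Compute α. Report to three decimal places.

sum of item variances = 0.86 + 0.81 + 1.10 + 0.62 + 1.46 + 2.25 = 7.10
Sum of the 15 distinct covariances = 15 × 0.514 = 7.710
σ²_T = sum of item variances + 2·Σcov = 7.10 + 2 × 7.710 = 22.520
α = (6/5)·(1 − 7.10/22.520) = 0.822

α = 0.822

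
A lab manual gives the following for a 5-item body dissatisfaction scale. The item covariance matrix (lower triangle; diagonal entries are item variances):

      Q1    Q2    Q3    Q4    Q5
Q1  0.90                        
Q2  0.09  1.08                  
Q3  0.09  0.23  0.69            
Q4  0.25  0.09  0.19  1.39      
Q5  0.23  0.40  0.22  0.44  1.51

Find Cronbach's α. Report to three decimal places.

sum of item variances = 0.90 + 1.08 + 0.69 + 1.39 + 1.51 = 5.57
Sum of the distinct covariances = 2.23
σ²_T = 5.57 + 2 × 2.23 = 10.03
α = (k/(k−1))·(1 − sum of item variances/σ²_T) = (5/4)·(1 − 5.57/10.03) = 0.556

α = 0.556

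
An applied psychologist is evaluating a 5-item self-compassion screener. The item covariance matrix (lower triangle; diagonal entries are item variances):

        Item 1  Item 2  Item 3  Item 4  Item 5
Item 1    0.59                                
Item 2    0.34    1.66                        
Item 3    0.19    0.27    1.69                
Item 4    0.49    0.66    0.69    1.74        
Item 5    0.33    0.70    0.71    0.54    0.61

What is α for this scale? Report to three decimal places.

α = 0.763

ΣVar(i) = 0.59 + 1.66 + 1.69 + 1.74 + 0.61 = 6.29
Sum of off-diagonal covariances = 4.92
total variance = 6.29 + 2 × 4.92 = 16.13
α = (k/(k−1))·(1 − ΣVar(i)/total variance) = (5/4)·(1 − 6.29/16.13) = 0.763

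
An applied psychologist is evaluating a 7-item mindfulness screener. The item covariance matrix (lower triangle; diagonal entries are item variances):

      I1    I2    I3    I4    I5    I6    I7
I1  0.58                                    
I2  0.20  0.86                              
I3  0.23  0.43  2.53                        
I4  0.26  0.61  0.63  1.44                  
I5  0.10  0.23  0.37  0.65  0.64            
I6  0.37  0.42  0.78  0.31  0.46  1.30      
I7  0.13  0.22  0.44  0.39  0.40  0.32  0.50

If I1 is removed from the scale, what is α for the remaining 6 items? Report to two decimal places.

Remaining items: I2, I3, I4, I5, I6, I7 (k = 6).
ΣVar(i) = 0.86 + 2.53 + 1.44 + 0.64 + 1.30 + 0.50 = 7.27
Var(T) = 7.27 + 2 × 6.66 = 20.59
α (item deleted) = (6/5)·(1 − 7.27/20.59) = 0.78

α = 0.78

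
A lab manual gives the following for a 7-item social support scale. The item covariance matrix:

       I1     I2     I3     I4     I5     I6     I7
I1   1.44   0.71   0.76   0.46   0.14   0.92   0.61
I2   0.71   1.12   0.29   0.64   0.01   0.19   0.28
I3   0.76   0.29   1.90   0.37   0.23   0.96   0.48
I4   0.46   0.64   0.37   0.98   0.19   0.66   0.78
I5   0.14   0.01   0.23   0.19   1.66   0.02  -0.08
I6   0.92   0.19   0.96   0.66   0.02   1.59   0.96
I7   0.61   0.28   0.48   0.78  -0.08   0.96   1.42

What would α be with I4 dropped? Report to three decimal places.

Remaining items: I1, I2, I3, I5, I6, I7 (k = 6).
Σσᵢ² = 1.44 + 1.12 + 1.90 + 1.66 + 1.59 + 1.42 = 9.13
total variance = 9.13 + 2 × 6.48 = 22.09
α (item deleted) = (6/5)·(1 − 9.13/22.09) = 0.704

α = 0.704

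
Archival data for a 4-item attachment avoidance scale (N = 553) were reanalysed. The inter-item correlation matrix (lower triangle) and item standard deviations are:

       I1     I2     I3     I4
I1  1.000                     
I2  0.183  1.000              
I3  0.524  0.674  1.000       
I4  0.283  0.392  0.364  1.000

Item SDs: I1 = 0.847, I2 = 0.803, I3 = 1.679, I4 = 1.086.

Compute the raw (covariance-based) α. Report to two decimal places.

α = 0.71

Σσ²ᵢ = 0.847² + 0.803² + 1.679² + 1.086² = 5.3607
Covariances σ_ij = r_ij · s_i · s_j:
  σ(I1,I2) = 0.183 × 0.847 × 0.803 = 0.1245
  σ(I1,I3) = 0.524 × 0.847 × 1.679 = 0.7452
  σ(I1,I4) = 0.283 × 0.847 × 1.086 = 0.2603
  σ(I2,I3) = 0.674 × 0.803 × 1.679 = 0.9087
  σ(I2,I4) = 0.392 × 0.803 × 1.086 = 0.3418
  σ(I3,I4) = 0.364 × 1.679 × 1.086 = 0.6637
σ²_T = Σσ²ᵢ + 2·Σσ_ij = 5.3607 + 2 × 3.0442 = 11.4491
α = (4/3)·(1 − 5.3607/11.4491) = 0.71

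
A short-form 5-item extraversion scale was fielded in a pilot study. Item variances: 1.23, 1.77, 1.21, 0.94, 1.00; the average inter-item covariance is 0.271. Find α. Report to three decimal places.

Σσ²ᵢ = 1.23 + 1.77 + 1.21 + 0.94 + 1.00 = 6.15
Sum of the 10 distinct covariances = 10 × 0.271 = 2.710
total variance = Σσ²ᵢ + 2·Σcov = 6.15 + 2 × 2.710 = 11.570
α = (5/4)·(1 − 6.15/11.570) = 0.586

α = 0.586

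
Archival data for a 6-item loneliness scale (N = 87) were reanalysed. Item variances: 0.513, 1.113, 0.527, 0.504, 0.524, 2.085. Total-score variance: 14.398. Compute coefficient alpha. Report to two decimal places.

α = 0.76

ΣVar(i) = 0.513 + 1.113 + 0.527 + 0.504 + 0.524 + 2.085 = 5.266
α = (k/(k−1))·(1 − ΣVar(i)/σ²_T) = (6/5)·(1 − 5.266/14.398) = 0.76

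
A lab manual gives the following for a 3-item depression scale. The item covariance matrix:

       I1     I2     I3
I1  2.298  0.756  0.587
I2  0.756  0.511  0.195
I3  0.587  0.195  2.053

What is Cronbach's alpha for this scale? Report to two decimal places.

Σσ²ᵢ = 2.298 + 0.511 + 2.053 = 4.862
Sum of the distinct covariances = 1.538
total variance = 4.862 + 2 × 1.538 = 7.938
α = (k/(k−1))·(1 − Σσ²ᵢ/total variance) = (3/2)·(1 − 4.862/7.938) = 0.58

Cronbach's alpha = 0.58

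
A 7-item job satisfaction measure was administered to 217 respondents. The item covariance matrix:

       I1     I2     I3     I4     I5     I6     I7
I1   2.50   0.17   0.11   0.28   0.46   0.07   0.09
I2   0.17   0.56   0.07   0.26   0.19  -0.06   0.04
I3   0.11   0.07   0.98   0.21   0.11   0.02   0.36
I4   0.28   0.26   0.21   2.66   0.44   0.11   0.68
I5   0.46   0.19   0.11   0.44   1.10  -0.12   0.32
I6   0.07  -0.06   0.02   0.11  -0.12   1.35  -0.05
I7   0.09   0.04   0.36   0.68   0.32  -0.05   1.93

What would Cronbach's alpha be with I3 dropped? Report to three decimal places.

Cronbach's alpha = 0.436

Remaining items: I1, I2, I4, I5, I6, I7 (k = 6).
Σσ²ᵢ = 2.50 + 0.56 + 2.66 + 1.10 + 1.35 + 1.93 = 10.10
σ²_total = 10.10 + 2 × 2.88 = 15.86
α (item deleted) = (6/5)·(1 − 10.10/15.86) = 0.436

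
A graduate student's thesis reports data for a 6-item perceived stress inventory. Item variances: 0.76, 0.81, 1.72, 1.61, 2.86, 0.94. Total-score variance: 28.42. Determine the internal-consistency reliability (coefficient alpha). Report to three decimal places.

α = 0.833

sum of item variances = 0.76 + 0.81 + 1.72 + 1.61 + 2.86 + 0.94 = 8.70
α = (k/(k−1))·(1 − sum of item variances/total variance) = (6/5)·(1 − 8.70/28.42) = 0.833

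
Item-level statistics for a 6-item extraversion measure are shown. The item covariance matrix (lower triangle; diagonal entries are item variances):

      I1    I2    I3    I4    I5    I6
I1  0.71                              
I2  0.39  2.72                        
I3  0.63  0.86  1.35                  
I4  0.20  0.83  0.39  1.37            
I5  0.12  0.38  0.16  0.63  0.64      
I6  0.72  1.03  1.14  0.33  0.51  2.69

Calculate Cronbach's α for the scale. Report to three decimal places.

α = 0.764

sum of item variances = 0.71 + 2.72 + 1.35 + 1.37 + 0.64 + 2.69 = 9.48
Sum of the distinct covariances = 8.32
Var(T) = 9.48 + 2 × 8.32 = 26.12
α = (k/(k−1))·(1 − sum of item variances/Var(T)) = (6/5)·(1 − 9.48/26.12) = 0.764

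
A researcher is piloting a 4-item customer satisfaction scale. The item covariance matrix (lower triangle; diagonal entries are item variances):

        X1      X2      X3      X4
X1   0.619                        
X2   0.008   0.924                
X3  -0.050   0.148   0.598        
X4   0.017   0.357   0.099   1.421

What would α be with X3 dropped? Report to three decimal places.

Remaining items: X1, X2, X4 (k = 3).
Σσᵢ² = 0.619 + 0.924 + 1.421 = 2.964
σ²_total = 2.964 + 2 × 0.382 = 3.728
α (item deleted) = (3/2)·(1 − 2.964/3.728) = 0.307

α = 0.307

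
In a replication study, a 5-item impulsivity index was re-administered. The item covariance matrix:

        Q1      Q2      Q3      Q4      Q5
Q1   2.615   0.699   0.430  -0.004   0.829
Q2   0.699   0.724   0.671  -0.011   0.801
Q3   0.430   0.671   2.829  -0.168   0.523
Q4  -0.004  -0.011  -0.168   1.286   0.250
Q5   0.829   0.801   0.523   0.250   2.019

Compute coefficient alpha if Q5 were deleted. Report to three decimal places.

coefficient alpha = 0.403

Remaining items: Q1, Q2, Q3, Q4 (k = 4).
Σσᵢ² = 2.615 + 0.724 + 2.829 + 1.286 = 7.454
Var(T) = 7.454 + 2 × 1.617 = 10.688
α (item deleted) = (4/3)·(1 − 7.454/10.688) = 0.403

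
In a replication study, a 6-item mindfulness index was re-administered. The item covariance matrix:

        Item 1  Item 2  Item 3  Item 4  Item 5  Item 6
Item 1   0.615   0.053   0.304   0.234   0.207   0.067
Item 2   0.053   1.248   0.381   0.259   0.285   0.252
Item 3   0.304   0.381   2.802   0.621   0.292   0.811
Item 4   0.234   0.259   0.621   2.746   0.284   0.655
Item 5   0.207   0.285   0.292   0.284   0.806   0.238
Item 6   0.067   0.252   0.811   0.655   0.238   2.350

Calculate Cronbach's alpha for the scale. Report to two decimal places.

Cronbach's alpha = 0.58

Σσᵢ² = 0.615 + 1.248 + 2.802 + 2.746 + 0.806 + 2.350 = 10.567
Σ_{i<j} σ_ij = 4.943
σ²_T = 10.567 + 2 × 4.943 = 20.453
α = (k/(k−1))·(1 − Σσᵢ²/σ²_T) = (6/5)·(1 − 10.567/20.453) = 0.58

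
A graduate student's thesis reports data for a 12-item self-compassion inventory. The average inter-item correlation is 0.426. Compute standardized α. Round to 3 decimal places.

Standardized α = k·r̄ / (1 + (k−1)·r̄) = 12 × 0.426 / (1 + 11 × 0.426)
  = 5.1120 / 5.6860 = 0.899

standardized α = 0.899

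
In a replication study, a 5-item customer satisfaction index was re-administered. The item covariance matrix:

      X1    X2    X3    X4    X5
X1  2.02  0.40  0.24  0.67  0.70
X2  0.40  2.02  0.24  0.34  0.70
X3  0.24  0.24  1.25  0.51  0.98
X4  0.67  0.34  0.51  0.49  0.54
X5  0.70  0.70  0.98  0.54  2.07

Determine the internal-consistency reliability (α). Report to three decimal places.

Σσ²ᵢ = 2.02 + 2.02 + 1.25 + 0.49 + 2.07 = 7.85
Σ_{i<j} σ_ij = 5.32
σ²_total = 7.85 + 2 × 5.32 = 18.49
α = (k/(k−1))·(1 − Σσ²ᵢ/σ²_total) = (5/4)·(1 − 7.85/18.49) = 0.719

α = 0.719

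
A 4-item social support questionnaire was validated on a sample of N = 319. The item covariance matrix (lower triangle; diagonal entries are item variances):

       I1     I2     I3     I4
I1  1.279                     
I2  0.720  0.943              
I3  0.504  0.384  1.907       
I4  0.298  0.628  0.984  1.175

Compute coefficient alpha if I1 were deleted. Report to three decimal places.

Remaining items: I2, I3, I4 (k = 3).
sum of item variances = 0.943 + 1.907 + 1.175 = 4.025
σ²_T = 4.025 + 2 × 1.996 = 8.017
α (item deleted) = (3/2)·(1 − 4.025/8.017) = 0.747

coefficient alpha = 0.747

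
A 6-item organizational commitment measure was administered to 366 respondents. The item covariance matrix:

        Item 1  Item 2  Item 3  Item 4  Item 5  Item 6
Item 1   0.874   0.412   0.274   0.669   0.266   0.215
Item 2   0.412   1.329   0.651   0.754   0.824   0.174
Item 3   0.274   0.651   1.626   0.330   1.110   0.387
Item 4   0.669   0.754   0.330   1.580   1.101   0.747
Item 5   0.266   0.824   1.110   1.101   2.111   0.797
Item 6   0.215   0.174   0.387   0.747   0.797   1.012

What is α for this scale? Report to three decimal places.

sum of item variances = 0.874 + 1.329 + 1.626 + 1.580 + 2.111 + 1.012 = 8.532
Σ_{i<j} σ_ij = 8.711
Var(T) = 8.532 + 2 × 8.711 = 25.954
α = (k/(k−1))·(1 − sum of item variances/Var(T)) = (6/5)·(1 − 8.532/25.954) = 0.806

α = 0.806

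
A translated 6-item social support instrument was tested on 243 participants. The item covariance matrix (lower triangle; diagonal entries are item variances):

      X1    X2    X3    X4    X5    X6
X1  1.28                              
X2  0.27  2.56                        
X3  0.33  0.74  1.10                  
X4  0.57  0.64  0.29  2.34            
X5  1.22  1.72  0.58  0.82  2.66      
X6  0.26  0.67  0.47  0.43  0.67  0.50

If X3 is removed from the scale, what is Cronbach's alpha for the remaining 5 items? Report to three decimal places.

Cronbach's alpha = 0.761

Remaining items: X1, X2, X4, X5, X6 (k = 5).
Σσᵢ² = 1.28 + 2.56 + 2.34 + 2.66 + 0.50 = 9.34
Var(T) = 9.34 + 2 × 7.27 = 23.88
α (item deleted) = (5/4)·(1 − 9.34/23.88) = 0.761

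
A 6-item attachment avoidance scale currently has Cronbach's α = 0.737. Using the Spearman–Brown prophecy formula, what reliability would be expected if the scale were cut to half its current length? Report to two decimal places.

predicted reliability = 0.58

Length factor m = 1/2
α' = m·α / (1 − (1−m)·α)
   = 1/2 × 0.737 / (1 − (1 − 1/2) × 0.737)
   = 0.3685 / 0.6315 = 0.58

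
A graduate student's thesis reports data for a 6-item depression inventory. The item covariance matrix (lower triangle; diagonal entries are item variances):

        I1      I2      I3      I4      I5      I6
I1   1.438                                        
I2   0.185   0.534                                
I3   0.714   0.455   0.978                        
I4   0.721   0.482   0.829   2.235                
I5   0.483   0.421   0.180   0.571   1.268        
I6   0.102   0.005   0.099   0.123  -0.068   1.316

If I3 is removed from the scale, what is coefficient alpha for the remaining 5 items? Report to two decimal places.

coefficient alpha = 0.59

Remaining items: I1, I2, I4, I5, I6 (k = 5).
ΣVar(i) = 1.438 + 0.534 + 2.235 + 1.268 + 1.316 = 6.791
σ²_total = 6.791 + 2 × 3.025 = 12.841
α (item deleted) = (5/4)·(1 − 6.791/12.841) = 0.59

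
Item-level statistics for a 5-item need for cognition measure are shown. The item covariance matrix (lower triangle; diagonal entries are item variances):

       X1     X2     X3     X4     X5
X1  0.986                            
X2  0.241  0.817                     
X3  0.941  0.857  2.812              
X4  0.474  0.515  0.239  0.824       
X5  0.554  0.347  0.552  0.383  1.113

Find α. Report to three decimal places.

α = 0.761

ΣVar(i) = 0.986 + 0.817 + 2.812 + 0.824 + 1.113 = 6.552
Σ_{i<j} σ_ij = 5.103
total variance = 6.552 + 2 × 5.103 = 16.758
α = (k/(k−1))·(1 − ΣVar(i)/total variance) = (5/4)·(1 − 6.552/16.758) = 0.761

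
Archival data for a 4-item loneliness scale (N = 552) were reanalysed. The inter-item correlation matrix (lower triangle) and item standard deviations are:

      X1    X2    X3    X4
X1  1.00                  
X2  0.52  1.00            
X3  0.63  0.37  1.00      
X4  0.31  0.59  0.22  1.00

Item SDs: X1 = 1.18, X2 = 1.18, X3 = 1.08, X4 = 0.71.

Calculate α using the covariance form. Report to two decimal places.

α = 0.76

Σσ²ᵢ = 1.18² + 1.18² + 1.08² + 0.71² = 4.4553
Covariances σ_ij = r_ij · s_i · s_j:
  σ(X1,X2) = 0.52 × 1.18 × 1.18 = 0.7240
  σ(X1,X3) = 0.63 × 1.18 × 1.08 = 0.8029
  σ(X1,X4) = 0.31 × 1.18 × 0.71 = 0.2597
  σ(X2,X3) = 0.37 × 1.18 × 1.08 = 0.4715
  σ(X2,X4) = 0.59 × 1.18 × 0.71 = 0.4943
  σ(X3,X4) = 0.22 × 1.08 × 0.71 = 0.1687
σ²_T = Σσ²ᵢ + 2·Σσ_ij = 4.4553 + 2 × 2.9211 = 10.2975
α = (4/3)·(1 − 4.4553/10.2975) = 0.76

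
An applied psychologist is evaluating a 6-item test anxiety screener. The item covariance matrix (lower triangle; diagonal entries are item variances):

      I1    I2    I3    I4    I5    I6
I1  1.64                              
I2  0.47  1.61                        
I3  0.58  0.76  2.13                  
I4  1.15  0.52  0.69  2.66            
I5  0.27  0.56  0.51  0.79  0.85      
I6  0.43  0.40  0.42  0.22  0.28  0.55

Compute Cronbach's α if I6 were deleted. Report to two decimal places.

Remaining items: I1, I2, I3, I4, I5 (k = 5).
sum of item variances = 1.64 + 1.61 + 2.13 + 2.66 + 0.85 = 8.89
σ²_T = 8.89 + 2 × 6.30 = 21.49
α (item deleted) = (5/4)·(1 − 8.89/21.49) = 0.73

α = 0.73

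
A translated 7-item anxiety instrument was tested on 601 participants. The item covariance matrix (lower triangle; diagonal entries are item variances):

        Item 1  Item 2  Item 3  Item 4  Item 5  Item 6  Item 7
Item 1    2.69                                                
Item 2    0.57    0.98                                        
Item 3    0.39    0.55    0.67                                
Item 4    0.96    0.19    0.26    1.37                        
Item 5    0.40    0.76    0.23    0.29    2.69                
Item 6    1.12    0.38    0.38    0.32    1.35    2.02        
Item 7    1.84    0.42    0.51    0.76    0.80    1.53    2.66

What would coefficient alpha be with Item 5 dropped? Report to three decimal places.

α = 0.795

Remaining items: Item 1, Item 2, Item 3, Item 4, Item 6, Item 7 (k = 6).
Σσᵢ² = 2.69 + 0.98 + 0.67 + 1.37 + 2.02 + 2.66 = 10.39
total variance = 10.39 + 2 × 10.18 = 30.75
α (item deleted) = (6/5)·(1 − 10.39/30.75) = 0.795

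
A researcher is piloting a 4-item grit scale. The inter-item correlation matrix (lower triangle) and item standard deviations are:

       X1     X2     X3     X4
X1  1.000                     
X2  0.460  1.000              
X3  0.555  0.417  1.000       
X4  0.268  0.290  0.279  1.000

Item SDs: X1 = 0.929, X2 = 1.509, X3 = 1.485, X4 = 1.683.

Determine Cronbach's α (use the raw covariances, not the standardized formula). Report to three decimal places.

Σσ²ᵢ = 0.929² + 1.509² + 1.485² + 1.683² = 8.1778
Covariances σ_ij = r_ij · s_i · s_j:
  σ(X1,X2) = 0.460 × 0.929 × 1.509 = 0.6449
  σ(X1,X3) = 0.555 × 0.929 × 1.485 = 0.7657
  σ(X1,X4) = 0.268 × 0.929 × 1.683 = 0.4190
  σ(X2,X3) = 0.417 × 1.509 × 1.485 = 0.9344
  σ(X2,X4) = 0.290 × 1.509 × 1.683 = 0.7365
  σ(X3,X4) = 0.279 × 1.485 × 1.683 = 0.6973
σ²_T = Σσ²ᵢ + 2·Σσ_ij = 8.1778 + 2 × 4.1978 = 16.5734
α = (4/3)·(1 − 8.1778/16.5734) = 0.675

α = 0.675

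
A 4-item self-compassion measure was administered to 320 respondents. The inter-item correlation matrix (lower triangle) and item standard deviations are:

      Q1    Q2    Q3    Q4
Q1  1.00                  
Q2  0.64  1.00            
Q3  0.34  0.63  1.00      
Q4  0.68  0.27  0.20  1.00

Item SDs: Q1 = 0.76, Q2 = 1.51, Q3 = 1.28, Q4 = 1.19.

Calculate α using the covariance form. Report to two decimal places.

α = 0.74

Σσ²ᵢ = 0.76² + 1.51² + 1.28² + 1.19² = 5.9122
Covariances σ_ij = r_ij · s_i · s_j:
  σ(Q1,Q2) = 0.64 × 0.76 × 1.51 = 0.7345
  σ(Q1,Q3) = 0.34 × 0.76 × 1.28 = 0.3308
  σ(Q1,Q4) = 0.68 × 0.76 × 1.19 = 0.6150
  σ(Q2,Q3) = 0.63 × 1.51 × 1.28 = 1.2177
  σ(Q2,Q4) = 0.27 × 1.51 × 1.19 = 0.4852
  σ(Q3,Q4) = 0.20 × 1.28 × 1.19 = 0.3046
σ²_T = Σσ²ᵢ + 2·Σσ_ij = 5.9122 + 2 × 3.6878 = 13.2878
α = (4/3)·(1 − 5.9122/13.2878) = 0.74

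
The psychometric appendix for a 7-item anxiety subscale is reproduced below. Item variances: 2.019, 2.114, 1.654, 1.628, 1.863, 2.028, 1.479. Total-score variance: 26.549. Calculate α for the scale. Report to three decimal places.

α = 0.605

Σσ²ᵢ = 2.019 + 2.114 + 1.654 + 1.628 + 1.863 + 2.028 + 1.479 = 12.785
α = (k/(k−1))·(1 − Σσ²ᵢ/σ²_T) = (7/6)·(1 − 12.785/26.549) = 0.605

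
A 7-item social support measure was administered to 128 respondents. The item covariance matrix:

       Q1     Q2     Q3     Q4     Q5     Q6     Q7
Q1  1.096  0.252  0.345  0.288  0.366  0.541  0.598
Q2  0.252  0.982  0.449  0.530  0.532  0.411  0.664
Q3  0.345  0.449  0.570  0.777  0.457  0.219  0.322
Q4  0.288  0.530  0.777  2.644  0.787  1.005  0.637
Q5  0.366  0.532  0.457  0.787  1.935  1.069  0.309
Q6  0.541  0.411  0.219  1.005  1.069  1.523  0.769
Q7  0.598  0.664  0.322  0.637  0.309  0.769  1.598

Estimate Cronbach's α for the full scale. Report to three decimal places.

sum of item variances = 1.096 + 0.982 + 0.570 + 2.644 + 1.935 + 1.523 + 1.598 = 10.348
Sum of the distinct covariances = 11.327
σ²_T = 10.348 + 2 × 11.327 = 33.002
α = (k/(k−1))·(1 − sum of item variances/σ²_T) = (7/6)·(1 − 10.348/33.002) = 0.801

Cronbach's α = 0.801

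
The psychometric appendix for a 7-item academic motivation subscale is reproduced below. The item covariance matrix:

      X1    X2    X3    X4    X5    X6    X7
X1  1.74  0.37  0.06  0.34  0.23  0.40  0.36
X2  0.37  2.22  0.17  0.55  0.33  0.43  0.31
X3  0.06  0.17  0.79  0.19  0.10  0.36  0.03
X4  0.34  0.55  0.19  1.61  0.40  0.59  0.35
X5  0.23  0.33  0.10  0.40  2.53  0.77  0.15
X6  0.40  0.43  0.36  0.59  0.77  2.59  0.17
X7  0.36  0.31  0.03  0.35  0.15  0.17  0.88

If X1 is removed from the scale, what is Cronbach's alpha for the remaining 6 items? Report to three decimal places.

Remaining items: X2, X3, X4, X5, X6, X7 (k = 6).
sum of item variances = 2.22 + 0.79 + 1.61 + 2.53 + 2.59 + 0.88 = 10.62
σ²_T = 10.62 + 2 × 4.90 = 20.42
α (item deleted) = (6/5)·(1 − 10.62/20.42) = 0.576

Cronbach's alpha = 0.576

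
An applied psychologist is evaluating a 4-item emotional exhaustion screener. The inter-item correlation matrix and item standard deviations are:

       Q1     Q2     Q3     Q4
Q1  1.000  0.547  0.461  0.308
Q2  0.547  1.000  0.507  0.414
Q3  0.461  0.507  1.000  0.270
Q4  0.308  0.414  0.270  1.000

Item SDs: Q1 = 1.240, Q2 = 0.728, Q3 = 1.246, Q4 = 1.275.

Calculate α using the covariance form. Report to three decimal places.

α = 0.708

Σσ²ᵢ = 1.240² + 0.728² + 1.246² + 1.275² = 5.2457
Covariances σ_ij = r_ij · s_i · s_j:
  σ(Q1,Q2) = 0.547 × 1.240 × 0.728 = 0.4938
  σ(Q1,Q3) = 0.461 × 1.240 × 1.246 = 0.7123
  σ(Q1,Q4) = 0.308 × 1.240 × 1.275 = 0.4869
  σ(Q2,Q3) = 0.507 × 0.728 × 1.246 = 0.4599
  σ(Q2,Q4) = 0.414 × 0.728 × 1.275 = 0.3843
  σ(Q3,Q4) = 0.270 × 1.246 × 1.275 = 0.4289
σ²_T = Σσ²ᵢ + 2·Σσ_ij = 5.2457 + 2 × 2.9661 = 11.1779
α = (4/3)·(1 − 5.2457/11.1779) = 0.708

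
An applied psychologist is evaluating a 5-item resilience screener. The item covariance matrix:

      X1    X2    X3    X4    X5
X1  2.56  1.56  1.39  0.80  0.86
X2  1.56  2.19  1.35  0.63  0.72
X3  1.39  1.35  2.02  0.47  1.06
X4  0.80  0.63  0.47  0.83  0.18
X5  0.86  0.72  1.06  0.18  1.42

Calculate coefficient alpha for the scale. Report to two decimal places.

α = 0.83

sum of item variances = 2.56 + 2.19 + 2.02 + 0.83 + 1.42 = 9.02
Σ_{i<j} σ_ij = 9.02
σ²_T = 9.02 + 2 × 9.02 = 27.06
α = (k/(k−1))·(1 − sum of item variances/σ²_T) = (5/4)·(1 − 9.02/27.06) = 0.83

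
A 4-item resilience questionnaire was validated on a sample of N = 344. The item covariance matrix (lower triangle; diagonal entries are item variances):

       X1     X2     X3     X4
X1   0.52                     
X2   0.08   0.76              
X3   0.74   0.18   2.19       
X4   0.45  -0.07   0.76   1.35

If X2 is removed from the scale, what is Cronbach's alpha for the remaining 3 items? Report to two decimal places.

Remaining items: X1, X3, X4 (k = 3).
Σσ²ᵢ = 0.52 + 2.19 + 1.35 = 4.06
σ²_T = 4.06 + 2 × 1.95 = 7.96
α (item deleted) = (3/2)·(1 − 4.06/7.96) = 0.73

Cronbach's alpha = 0.73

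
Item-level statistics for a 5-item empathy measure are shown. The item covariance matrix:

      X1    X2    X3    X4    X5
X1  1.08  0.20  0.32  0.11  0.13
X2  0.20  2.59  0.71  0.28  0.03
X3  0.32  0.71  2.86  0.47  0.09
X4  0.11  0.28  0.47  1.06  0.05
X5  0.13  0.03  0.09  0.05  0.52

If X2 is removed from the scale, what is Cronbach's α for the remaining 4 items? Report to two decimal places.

Remaining items: X1, X3, X4, X5 (k = 4).
Σσᵢ² = 1.08 + 2.86 + 1.06 + 0.52 = 5.52
Var(T) = 5.52 + 2 × 1.17 = 7.86
α (item deleted) = (4/3)·(1 − 5.52/7.86) = 0.40

Cronbach's α = 0.40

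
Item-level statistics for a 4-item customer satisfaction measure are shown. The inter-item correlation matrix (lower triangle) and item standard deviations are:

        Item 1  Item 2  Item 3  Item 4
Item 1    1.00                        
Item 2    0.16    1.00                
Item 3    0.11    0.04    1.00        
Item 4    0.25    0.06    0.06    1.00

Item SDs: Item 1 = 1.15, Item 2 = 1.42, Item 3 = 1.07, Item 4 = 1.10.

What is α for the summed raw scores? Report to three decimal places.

Σσ²ᵢ = 1.15² + 1.42² + 1.07² + 1.10² = 5.6938
Covariances σ_ij = r_ij · s_i · s_j:
  σ(Item 1,Item 2) = 0.16 × 1.15 × 1.42 = 0.2613
  σ(Item 1,Item 3) = 0.11 × 1.15 × 1.07 = 0.1354
  σ(Item 1,Item 4) = 0.25 × 1.15 × 1.10 = 0.3162
  σ(Item 2,Item 3) = 0.04 × 1.42 × 1.07 = 0.0608
  σ(Item 2,Item 4) = 0.06 × 1.42 × 1.10 = 0.0937
  σ(Item 3,Item 4) = 0.06 × 1.07 × 1.10 = 0.0706
σ²_T = Σσ²ᵢ + 2·Σσ_ij = 5.6938 + 2 × 0.9380 = 7.5698
α = (4/3)·(1 − 5.6938/7.5698) = 0.330

α = 0.330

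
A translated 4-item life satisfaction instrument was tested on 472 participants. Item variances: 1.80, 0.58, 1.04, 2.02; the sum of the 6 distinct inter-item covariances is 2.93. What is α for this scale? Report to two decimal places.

α = 0.69

ΣVar(i) = 1.80 + 0.58 + 1.04 + 2.02 = 5.44
Sum of distinct covariances = 2.93
σ²_T = ΣVar(i) + 2·Σcov = 5.44 + 2 × 2.93 = 11.30
α = (4/3)·(1 − 5.44/11.30) = 0.69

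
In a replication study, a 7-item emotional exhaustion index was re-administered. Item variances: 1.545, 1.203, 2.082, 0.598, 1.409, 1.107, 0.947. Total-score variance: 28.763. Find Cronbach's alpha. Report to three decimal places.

Cronbach's alpha = 0.806

ΣVar(i) = 1.545 + 1.203 + 2.082 + 0.598 + 1.409 + 1.107 + 0.947 = 8.891
α = (k/(k−1))·(1 − ΣVar(i)/total variance) = (7/6)·(1 − 8.891/28.763) = 0.806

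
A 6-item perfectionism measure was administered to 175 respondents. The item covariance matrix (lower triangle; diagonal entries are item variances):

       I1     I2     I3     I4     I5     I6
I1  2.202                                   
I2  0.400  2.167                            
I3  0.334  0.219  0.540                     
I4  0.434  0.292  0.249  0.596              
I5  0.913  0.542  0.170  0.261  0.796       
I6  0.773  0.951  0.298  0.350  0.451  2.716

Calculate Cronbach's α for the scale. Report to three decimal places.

Cronbach's α = 0.715

Σσ²ᵢ = 2.202 + 2.167 + 0.540 + 0.596 + 0.796 + 2.716 = 9.017
Σ_{i<j} σ_ij = 6.637
total variance = 9.017 + 2 × 6.637 = 22.291
α = (k/(k−1))·(1 − Σσ²ᵢ/total variance) = (6/5)·(1 − 9.017/22.291) = 0.715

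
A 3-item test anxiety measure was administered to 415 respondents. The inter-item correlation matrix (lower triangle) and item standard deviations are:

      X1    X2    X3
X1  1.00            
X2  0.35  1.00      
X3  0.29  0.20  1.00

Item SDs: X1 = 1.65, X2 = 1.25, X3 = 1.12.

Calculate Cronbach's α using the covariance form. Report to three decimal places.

Σσ²ᵢ = 1.65² + 1.25² + 1.12² = 5.5394
Covariances σ_ij = r_ij · s_i · s_j:
  σ(X1,X2) = 0.35 × 1.65 × 1.25 = 0.7219
  σ(X1,X3) = 0.29 × 1.65 × 1.12 = 0.5359
  σ(X2,X3) = 0.20 × 1.25 × 1.12 = 0.2800
σ²_T = Σσ²ᵢ + 2·Σσ_ij = 5.5394 + 2 × 1.5378 = 8.6150
α = (3/2)·(1 − 5.5394/8.6150) = 0.536

α = 0.536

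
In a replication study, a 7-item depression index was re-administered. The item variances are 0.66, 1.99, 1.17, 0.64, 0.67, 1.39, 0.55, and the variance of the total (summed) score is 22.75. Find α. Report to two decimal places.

α = 0.80

ΣVar(i) = 0.66 + 1.99 + 1.17 + 0.64 + 0.67 + 1.39 + 0.55 = 7.07
α = (k/(k−1))·(1 − ΣVar(i)/total variance) = (7/6)·(1 − 7.07/22.75) = 0.80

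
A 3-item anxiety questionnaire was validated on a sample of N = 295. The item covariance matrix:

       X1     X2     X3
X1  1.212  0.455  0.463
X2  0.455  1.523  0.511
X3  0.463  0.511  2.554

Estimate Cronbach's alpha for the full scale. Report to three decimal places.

Cronbach's alpha = 0.526

sum of item variances = 1.212 + 1.523 + 2.554 = 5.289
Σ_{i<j} σ_ij = 1.429
total variance = 5.289 + 2 × 1.429 = 8.147
α = (k/(k−1))·(1 − sum of item variances/total variance) = (3/2)·(1 − 5.289/8.147) = 0.526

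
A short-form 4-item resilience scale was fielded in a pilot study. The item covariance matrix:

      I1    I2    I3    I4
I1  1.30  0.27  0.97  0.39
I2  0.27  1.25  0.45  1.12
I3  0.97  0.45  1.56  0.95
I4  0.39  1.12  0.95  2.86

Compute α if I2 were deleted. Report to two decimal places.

Remaining items: I1, I3, I4 (k = 3).
sum of item variances = 1.30 + 1.56 + 2.86 = 5.72
σ²_total = 5.72 + 2 × 2.31 = 10.34
α (item deleted) = (3/2)·(1 − 5.72/10.34) = 0.67

α = 0.67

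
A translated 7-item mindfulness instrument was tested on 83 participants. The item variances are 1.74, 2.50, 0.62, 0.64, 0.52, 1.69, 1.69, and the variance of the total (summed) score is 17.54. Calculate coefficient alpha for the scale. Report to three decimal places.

coefficient alpha = 0.541

ΣVar(i) = 1.74 + 2.50 + 0.62 + 0.64 + 0.52 + 1.69 + 1.69 = 9.40
α = (k/(k−1))·(1 − ΣVar(i)/Var(T)) = (7/6)·(1 − 9.40/17.54) = 0.541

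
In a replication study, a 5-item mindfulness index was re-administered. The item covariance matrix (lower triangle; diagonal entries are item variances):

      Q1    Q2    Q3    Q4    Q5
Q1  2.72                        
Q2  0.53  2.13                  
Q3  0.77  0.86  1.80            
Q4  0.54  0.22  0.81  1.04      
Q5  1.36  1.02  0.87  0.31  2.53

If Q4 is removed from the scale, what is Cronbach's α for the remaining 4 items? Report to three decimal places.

Remaining items: Q1, Q2, Q3, Q5 (k = 4).
Σσᵢ² = 2.72 + 2.13 + 1.80 + 2.53 = 9.18
Var(T) = 9.18 + 2 × 5.41 = 20.00
α (item deleted) = (4/3)·(1 − 9.18/20.00) = 0.721

Cronbach's α = 0.721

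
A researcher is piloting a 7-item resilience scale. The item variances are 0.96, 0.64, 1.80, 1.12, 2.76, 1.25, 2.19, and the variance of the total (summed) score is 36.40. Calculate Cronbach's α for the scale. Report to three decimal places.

ΣVar(i) = 0.96 + 0.64 + 1.80 + 1.12 + 2.76 + 1.25 + 2.19 = 10.72
α = (k/(k−1))·(1 − ΣVar(i)/total variance) = (7/6)·(1 − 10.72/36.40) = 0.823

α = 0.823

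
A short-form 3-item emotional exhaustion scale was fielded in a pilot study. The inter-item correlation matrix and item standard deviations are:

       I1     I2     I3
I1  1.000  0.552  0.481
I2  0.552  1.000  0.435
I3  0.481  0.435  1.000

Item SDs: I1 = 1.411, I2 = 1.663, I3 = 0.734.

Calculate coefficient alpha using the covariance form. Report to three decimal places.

Σσ²ᵢ = 1.411² + 1.663² + 0.734² = 5.2952
Covariances σ_ij = r_ij · s_i · s_j:
  σ(I1,I2) = 0.552 × 1.411 × 1.663 = 1.2953
  σ(I1,I3) = 0.481 × 1.411 × 0.734 = 0.4982
  σ(I2,I3) = 0.435 × 1.663 × 0.734 = 0.5310
σ²_T = Σσ²ᵢ + 2·Σσ_ij = 5.2952 + 2 × 2.3245 = 9.9442
α = (3/2)·(1 − 5.2952/9.9442) = 0.701

α = 0.701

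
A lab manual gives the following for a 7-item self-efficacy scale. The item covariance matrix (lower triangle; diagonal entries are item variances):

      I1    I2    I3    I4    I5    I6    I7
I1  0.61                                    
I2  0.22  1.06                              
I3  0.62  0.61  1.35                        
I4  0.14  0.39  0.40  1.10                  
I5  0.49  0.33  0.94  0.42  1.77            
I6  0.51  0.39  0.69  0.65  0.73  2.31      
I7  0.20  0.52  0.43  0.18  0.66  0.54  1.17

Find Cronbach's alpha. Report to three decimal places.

sum of item variances = 0.61 + 1.06 + 1.35 + 1.10 + 1.77 + 2.31 + 1.17 = 9.37
Sum of off-diagonal covariances = 10.06
σ²_T = 9.37 + 2 × 10.06 = 29.49
α = (k/(k−1))·(1 − sum of item variances/σ²_T) = (7/6)·(1 − 9.37/29.49) = 0.796

Cronbach's alpha = 0.796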